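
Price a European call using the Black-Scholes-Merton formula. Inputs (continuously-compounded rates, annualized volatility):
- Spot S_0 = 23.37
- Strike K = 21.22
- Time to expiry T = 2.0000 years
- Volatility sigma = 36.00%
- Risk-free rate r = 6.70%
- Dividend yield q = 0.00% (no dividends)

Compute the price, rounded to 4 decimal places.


d1 = (ln(S/K) + (r - q + 0.5*sigma^2) * T) / (sigma * sqrt(T)) = 0.70732091
d2 = d1 - sigma * sqrt(T) = 0.19820403
exp(-rT) = 0.87459006; exp(-qT) = 1.00000000
C = S_0 * exp(-qT) * N(d1) - K * exp(-rT) * N(d2)
N(d1) = 0.76031646; N(d2) = 0.57855728
C = 23.3700 * 1.00000000 * 0.76031646 - 21.2200 * 0.87459006 * 0.57855728 = 7.0313

Answer: Price = 7.0313


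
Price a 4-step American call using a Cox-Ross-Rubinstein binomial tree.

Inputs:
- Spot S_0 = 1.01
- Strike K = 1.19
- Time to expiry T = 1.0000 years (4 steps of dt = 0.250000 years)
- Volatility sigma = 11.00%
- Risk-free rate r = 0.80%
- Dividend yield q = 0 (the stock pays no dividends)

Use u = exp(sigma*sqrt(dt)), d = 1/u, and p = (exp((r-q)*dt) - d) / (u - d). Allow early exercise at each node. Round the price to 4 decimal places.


Answer: Price = V(0,0) = 0.0044

Derivation:
dt = T/N = 0.250000
u = exp(sigma*sqrt(dt)) = 1.056541; d = 1/u = 0.946485
p = (exp((r-q)*dt) - d) / (u - d) = 0.504444
Discount per step: exp(-r*dt) = 0.998002
Stock lattice S(k, i) with i counting down-moves:
  k=0: S(0,0) = 1.0100
  k=1: S(1,0) = 1.0671; S(1,1) = 0.9559
  k=2: S(2,0) = 1.1274; S(2,1) = 1.0100; S(2,2) = 0.9048
  k=3: S(3,0) = 1.1912; S(3,1) = 1.0671; S(3,2) = 0.9559; S(3,3) = 0.8564
  k=4: S(4,0) = 1.2585; S(4,1) = 1.1274; S(4,2) = 1.0100; S(4,3) = 0.9048; S(4,4) = 0.8105
Terminal payoffs V(N, i) = max(S_T - K, 0):
  V(4,0) = 0.068537; V(4,1) = 0.000000; V(4,2) = 0.000000; V(4,3) = 0.000000; V(4,4) = 0.000000
Backward induction: V(k, i) = exp(-r*dt) * [p * V(k+1, i) + (1-p) * V(k+1, i+1)]; then take max(V_cont, immediate exercise) for American.
  V(3,0) = exp(-r*dt) * [p*0.068537 + (1-p)*0.000000] = 0.034504; exercise = 0.001187; V(3,0) = max -> 0.034504
  V(3,1) = exp(-r*dt) * [p*0.000000 + (1-p)*0.000000] = 0.000000; exercise = 0.000000; V(3,1) = max -> 0.000000
  V(3,2) = exp(-r*dt) * [p*0.000000 + (1-p)*0.000000] = 0.000000; exercise = 0.000000; V(3,2) = max -> 0.000000
  V(3,3) = exp(-r*dt) * [p*0.000000 + (1-p)*0.000000] = 0.000000; exercise = 0.000000; V(3,3) = max -> 0.000000
  V(2,0) = exp(-r*dt) * [p*0.034504 + (1-p)*0.000000] = 0.017371; exercise = 0.000000; V(2,0) = max -> 0.017371
  V(2,1) = exp(-r*dt) * [p*0.000000 + (1-p)*0.000000] = 0.000000; exercise = 0.000000; V(2,1) = max -> 0.000000
  V(2,2) = exp(-r*dt) * [p*0.000000 + (1-p)*0.000000] = 0.000000; exercise = 0.000000; V(2,2) = max -> 0.000000
  V(1,0) = exp(-r*dt) * [p*0.017371 + (1-p)*0.000000] = 0.008745; exercise = 0.000000; V(1,0) = max -> 0.008745
  V(1,1) = exp(-r*dt) * [p*0.000000 + (1-p)*0.000000] = 0.000000; exercise = 0.000000; V(1,1) = max -> 0.000000
  V(0,0) = exp(-r*dt) * [p*0.008745 + (1-p)*0.000000] = 0.004403; exercise = 0.000000; V(0,0) = max -> 0.004403


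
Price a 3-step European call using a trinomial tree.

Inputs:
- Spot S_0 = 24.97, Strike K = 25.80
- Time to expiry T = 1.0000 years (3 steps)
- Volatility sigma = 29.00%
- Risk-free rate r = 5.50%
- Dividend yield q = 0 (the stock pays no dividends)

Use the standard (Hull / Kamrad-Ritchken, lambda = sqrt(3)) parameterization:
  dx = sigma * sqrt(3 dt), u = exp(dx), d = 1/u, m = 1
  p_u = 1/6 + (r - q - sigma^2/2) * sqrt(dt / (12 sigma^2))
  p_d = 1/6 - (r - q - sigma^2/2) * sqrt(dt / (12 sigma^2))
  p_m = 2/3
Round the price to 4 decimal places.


dt = T/N = 0.333333; dx = sigma*sqrt(3*dt) = 0.290000
u = exp(dx) = 1.336427; d = 1/u = 0.748264
p_u = 0.174109, p_m = 0.666667, p_d = 0.159224
Discount per step: exp(-r*dt) = 0.981834
Stock lattice S(k, j) with j the centered position index:
  k=0: S(0,+0) = 24.9700
  k=1: S(1,-1) = 18.6841; S(1,+0) = 24.9700; S(1,+1) = 33.3706
  k=2: S(2,-2) = 13.9807; S(2,-1) = 18.6841; S(2,+0) = 24.9700; S(2,+1) = 33.3706; S(2,+2) = 44.5974
  k=3: S(3,-3) = 10.4612; S(3,-2) = 13.9807; S(3,-1) = 18.6841; S(3,+0) = 24.9700; S(3,+1) = 33.3706; S(3,+2) = 44.5974; S(3,+3) = 59.6012
Terminal payoffs V(N, j) = max(S_T - K, 0):
  V(3,-3) = 0.000000; V(3,-2) = 0.000000; V(3,-1) = 0.000000; V(3,+0) = 0.000000; V(3,+1) = 7.570594; V(3,+2) = 18.797380; V(3,+3) = 33.801164
Backward induction: V(k, j) = exp(-r*dt) * [p_u * V(k+1, j+1) + p_m * V(k+1, j) + p_d * V(k+1, j-1)]
  V(2,-2) = exp(-r*dt) * [p_u*0.000000 + p_m*0.000000 + p_d*0.000000] = 0.000000
  V(2,-1) = exp(-r*dt) * [p_u*0.000000 + p_m*0.000000 + p_d*0.000000] = 0.000000
  V(2,+0) = exp(-r*dt) * [p_u*7.570594 + p_m*0.000000 + p_d*0.000000] = 1.294165
  V(2,+1) = exp(-r*dt) * [p_u*18.797380 + p_m*7.570594 + p_d*0.000000] = 8.168718
  V(2,+2) = exp(-r*dt) * [p_u*33.801164 + p_m*18.797380 + p_d*7.570594] = 19.265640
  V(1,-1) = exp(-r*dt) * [p_u*1.294165 + p_m*0.000000 + p_d*0.000000] = 0.221233
  V(1,+0) = exp(-r*dt) * [p_u*8.168718 + p_m*1.294165 + p_d*0.000000] = 2.243515
  V(1,+1) = exp(-r*dt) * [p_u*19.265640 + p_m*8.168718 + p_d*1.294165] = 8.842590
  V(0,+0) = exp(-r*dt) * [p_u*8.842590 + p_m*2.243515 + p_d*0.221233] = 3.014699

Answer: Price = V(0,0) = 3.0147


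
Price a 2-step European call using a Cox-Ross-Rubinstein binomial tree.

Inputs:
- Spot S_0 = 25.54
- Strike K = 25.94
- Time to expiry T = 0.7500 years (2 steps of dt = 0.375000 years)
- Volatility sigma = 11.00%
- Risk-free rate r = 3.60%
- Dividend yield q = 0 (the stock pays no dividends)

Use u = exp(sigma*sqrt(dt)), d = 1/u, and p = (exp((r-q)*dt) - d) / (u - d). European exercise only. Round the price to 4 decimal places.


dt = T/N = 0.375000
u = exp(sigma*sqrt(dt)) = 1.069682; d = 1/u = 0.934858
p = (exp((r-q)*dt) - d) / (u - d) = 0.583976
Discount per step: exp(-r*dt) = 0.986591
Stock lattice S(k, i) with i counting down-moves:
  k=0: S(0,0) = 25.5400
  k=1: S(1,0) = 27.3197; S(1,1) = 23.8763
  k=2: S(2,0) = 29.2233; S(2,1) = 25.5400; S(2,2) = 22.3209
Terminal payoffs V(N, i) = max(S_T - K, 0):
  V(2,0) = 3.283342; V(2,1) = 0.000000; V(2,2) = 0.000000
Backward induction: V(k, i) = exp(-r*dt) * [p * V(k+1, i) + (1-p) * V(k+1, i+1)].
  V(1,0) = exp(-r*dt) * [p*3.283342 + (1-p)*0.000000] = 1.891681
  V(1,1) = exp(-r*dt) * [p*0.000000 + (1-p)*0.000000] = 0.000000
  V(0,0) = exp(-r*dt) * [p*1.891681 + (1-p)*0.000000] = 1.089883

Answer: Price = V(0,0) = 1.0899


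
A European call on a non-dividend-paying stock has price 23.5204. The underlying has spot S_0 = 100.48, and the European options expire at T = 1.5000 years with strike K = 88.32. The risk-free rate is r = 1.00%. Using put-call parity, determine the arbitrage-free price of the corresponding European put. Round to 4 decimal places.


Put-call parity: C - P = S_0 * exp(-qT) - K * exp(-rT).
S_0 * exp(-qT) = 100.4800 * 1.00000000 = 100.48000000
K * exp(-rT) = 88.3200 * 0.98511194 = 87.00508651
P = C - S*exp(-qT) + K*exp(-rT)
P = 23.5204 - 100.48000000 + 87.00508651 = 10.0455

Answer: Put price = 10.0455


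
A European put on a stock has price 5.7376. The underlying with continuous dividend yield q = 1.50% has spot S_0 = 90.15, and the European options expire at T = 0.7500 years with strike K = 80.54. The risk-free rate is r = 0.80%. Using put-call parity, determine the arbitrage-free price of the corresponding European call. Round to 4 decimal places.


Answer: Call price = 14.8209

Derivation:
Put-call parity: C - P = S_0 * exp(-qT) - K * exp(-rT).
S_0 * exp(-qT) = 90.1500 * 0.98881304 = 89.14149597
K * exp(-rT) = 80.5400 * 0.99401796 = 80.05820682
C = P + S*exp(-qT) - K*exp(-rT)
C = 5.7376 + 89.14149597 - 80.05820682 = 14.8209


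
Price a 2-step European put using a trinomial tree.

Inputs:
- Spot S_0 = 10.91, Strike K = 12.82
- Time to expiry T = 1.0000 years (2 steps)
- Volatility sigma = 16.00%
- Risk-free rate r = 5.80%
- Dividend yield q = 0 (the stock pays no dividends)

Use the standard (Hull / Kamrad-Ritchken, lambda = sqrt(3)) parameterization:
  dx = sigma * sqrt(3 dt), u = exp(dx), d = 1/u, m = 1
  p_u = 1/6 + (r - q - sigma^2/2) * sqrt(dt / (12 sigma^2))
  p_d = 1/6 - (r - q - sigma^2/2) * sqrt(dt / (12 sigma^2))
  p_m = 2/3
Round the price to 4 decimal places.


Answer: Price = V(0,0) = 1.4785

Derivation:
dt = T/N = 0.500000; dx = sigma*sqrt(3*dt) = 0.195959
u = exp(dx) = 1.216477; d = 1/u = 0.822046
p_u = 0.224332, p_m = 0.666667, p_d = 0.109002
Discount per step: exp(-r*dt) = 0.971416
Stock lattice S(k, j) with j the centered position index:
  k=0: S(0,+0) = 10.9100
  k=1: S(1,-1) = 8.9685; S(1,+0) = 10.9100; S(1,+1) = 13.2718
  k=2: S(2,-2) = 7.3725; S(2,-1) = 8.9685; S(2,+0) = 10.9100; S(2,+1) = 13.2718; S(2,+2) = 16.1448
Terminal payoffs V(N, j) = max(K - S_T, 0):
  V(2,-2) = 5.447466; V(2,-1) = 3.851480; V(2,+0) = 1.910000; V(2,+1) = 0.000000; V(2,+2) = 0.000000
Backward induction: V(k, j) = exp(-r*dt) * [p_u * V(k+1, j+1) + p_m * V(k+1, j) + p_d * V(k+1, j-1)]
  V(1,-1) = exp(-r*dt) * [p_u*1.910000 + p_m*3.851480 + p_d*5.447466] = 3.487297
  V(1,+0) = exp(-r*dt) * [p_u*0.000000 + p_m*1.910000 + p_d*3.851480] = 1.644755
  V(1,+1) = exp(-r*dt) * [p_u*0.000000 + p_m*0.000000 + p_d*1.910000] = 0.202242
  V(0,+0) = exp(-r*dt) * [p_u*0.202242 + p_m*1.644755 + p_d*3.487297] = 1.478489


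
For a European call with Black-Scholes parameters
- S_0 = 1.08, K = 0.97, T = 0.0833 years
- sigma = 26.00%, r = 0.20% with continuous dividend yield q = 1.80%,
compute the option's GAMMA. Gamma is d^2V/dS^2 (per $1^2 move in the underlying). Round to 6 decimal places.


Answer: Gamma = 1.714731

Derivation:
d1 = 1.4512557370; d2 = 1.3762152146
phi(d1) = 0.1391768099; exp(-qT) = 0.9985017235; exp(-rT) = 0.9998334139
Gamma = exp(-qT) * phi(d1) / (S * sigma * sqrt(T)) = 0.9985017235 * 0.1391768099 / (1.0800 * 0.2600 * 0.2886173938) = 1.714731


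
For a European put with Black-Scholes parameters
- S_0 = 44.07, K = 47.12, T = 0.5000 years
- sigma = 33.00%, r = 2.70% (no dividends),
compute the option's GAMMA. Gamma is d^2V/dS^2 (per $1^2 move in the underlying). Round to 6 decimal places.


d1 = -0.1122511037; d2 = -0.3455963415
phi(d1) = 0.3964367829; exp(-qT) = 1.0000000000; exp(-rT) = 0.9865907163
Gamma = exp(-qT) * phi(d1) / (S * sigma * sqrt(T)) = 1.0000000000 * 0.3964367829 / (44.0700 * 0.3300 * 0.7071067812) = 0.038551

Answer: Gamma = 0.038551


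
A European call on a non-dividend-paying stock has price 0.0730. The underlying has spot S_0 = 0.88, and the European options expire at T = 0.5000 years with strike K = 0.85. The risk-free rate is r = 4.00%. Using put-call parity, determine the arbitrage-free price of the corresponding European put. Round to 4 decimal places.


Put-call parity: C - P = S_0 * exp(-qT) - K * exp(-rT).
S_0 * exp(-qT) = 0.8800 * 1.00000000 = 0.88000000
K * exp(-rT) = 0.8500 * 0.98019867 = 0.83316887
P = C - S*exp(-qT) + K*exp(-rT)
P = 0.0730 - 0.88000000 + 0.83316887 = 0.0262

Answer: Put price = 0.0262


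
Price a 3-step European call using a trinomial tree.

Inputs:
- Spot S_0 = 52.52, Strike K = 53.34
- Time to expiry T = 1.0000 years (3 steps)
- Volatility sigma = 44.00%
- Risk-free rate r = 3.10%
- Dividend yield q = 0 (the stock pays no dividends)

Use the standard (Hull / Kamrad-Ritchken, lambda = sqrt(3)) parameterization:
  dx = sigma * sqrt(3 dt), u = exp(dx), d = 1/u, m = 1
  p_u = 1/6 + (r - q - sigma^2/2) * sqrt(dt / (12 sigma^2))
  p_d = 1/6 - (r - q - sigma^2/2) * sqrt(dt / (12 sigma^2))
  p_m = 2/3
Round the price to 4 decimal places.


Answer: Price = V(0,0) = 8.7343

Derivation:
dt = T/N = 0.333333; dx = sigma*sqrt(3*dt) = 0.440000
u = exp(dx) = 1.552707; d = 1/u = 0.644036
p_u = 0.141742, p_m = 0.666667, p_d = 0.191591
Discount per step: exp(-r*dt) = 0.989720
Stock lattice S(k, j) with j the centered position index:
  k=0: S(0,+0) = 52.5200
  k=1: S(1,-1) = 33.8248; S(1,+0) = 52.5200; S(1,+1) = 81.5482
  k=2: S(2,-2) = 21.7844; S(2,-1) = 33.8248; S(2,+0) = 52.5200; S(2,+1) = 81.5482; S(2,+2) = 126.6205
  k=3: S(3,-3) = 14.0299; S(3,-2) = 21.7844; S(3,-1) = 33.8248; S(3,+0) = 52.5200; S(3,+1) = 81.5482; S(3,+2) = 126.6205; S(3,+3) = 196.6045
Terminal payoffs V(N, j) = max(S_T - K, 0):
  V(3,-3) = 0.000000; V(3,-2) = 0.000000; V(3,-1) = 0.000000; V(3,+0) = 0.000000; V(3,+1) = 28.208183; V(3,+2) = 73.280453; V(3,+3) = 143.264491
Backward induction: V(k, j) = exp(-r*dt) * [p_u * V(k+1, j+1) + p_m * V(k+1, j) + p_d * V(k+1, j-1)]
  V(2,-2) = exp(-r*dt) * [p_u*0.000000 + p_m*0.000000 + p_d*0.000000] = 0.000000
  V(2,-1) = exp(-r*dt) * [p_u*0.000000 + p_m*0.000000 + p_d*0.000000] = 0.000000
  V(2,+0) = exp(-r*dt) * [p_u*28.208183 + p_m*0.000000 + p_d*0.000000] = 3.957193
  V(2,+1) = exp(-r*dt) * [p_u*73.280453 + p_m*28.208183 + p_d*0.000000] = 28.892303
  V(2,+2) = exp(-r*dt) * [p_u*143.264491 + p_m*73.280453 + p_d*28.208183] = 73.798188
  V(1,-1) = exp(-r*dt) * [p_u*3.957193 + p_m*0.000000 + p_d*0.000000] = 0.555136
  V(1,+0) = exp(-r*dt) * [p_u*28.892303 + p_m*3.957193 + p_d*0.000000] = 6.664174
  V(1,+1) = exp(-r*dt) * [p_u*73.798188 + p_m*28.892303 + p_d*3.957193] = 30.166693
  V(0,+0) = exp(-r*dt) * [p_u*30.166693 + p_m*6.664174 + p_d*0.555136] = 8.734319


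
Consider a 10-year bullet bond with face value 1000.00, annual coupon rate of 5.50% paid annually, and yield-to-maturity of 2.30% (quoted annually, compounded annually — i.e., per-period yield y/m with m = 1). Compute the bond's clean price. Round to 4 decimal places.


Coupon per period c = face * coupon_rate / m = 55.000000
Periods per year m = 1; per-period yield y/m = 0.023000
Number of cashflows N = 10
Cashflows (t years, CF_t, discount factor 1/(1+y/m)^(m*t), PV):
  t = 1.0000: CF_t = 55.000000, DF = 0.977517, PV = 53.763441
  t = 2.0000: CF_t = 55.000000, DF = 0.955540, PV = 52.554683
  t = 3.0000: CF_t = 55.000000, DF = 0.934056, PV = 51.373102
  t = 4.0000: CF_t = 55.000000, DF = 0.913056, PV = 50.218086
  t = 5.0000: CF_t = 55.000000, DF = 0.892528, PV = 49.089038
  t = 6.0000: CF_t = 55.000000, DF = 0.872461, PV = 47.985374
  t = 7.0000: CF_t = 55.000000, DF = 0.852846, PV = 46.906524
  t = 8.0000: CF_t = 55.000000, DF = 0.833671, PV = 45.851930
  t = 9.0000: CF_t = 55.000000, DF = 0.814928, PV = 44.821046
  t = 10.0000: CF_t = 1055.000000, DF = 0.796606, PV = 840.419504
Price P = sum_t PV_t = 1282.982728

Answer: Price = 1282.9827


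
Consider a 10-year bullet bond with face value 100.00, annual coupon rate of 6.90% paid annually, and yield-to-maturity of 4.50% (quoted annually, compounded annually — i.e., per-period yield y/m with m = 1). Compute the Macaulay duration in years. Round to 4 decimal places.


Coupon per period c = face * coupon_rate / m = 6.900000
Periods per year m = 1; per-period yield y/m = 0.045000
Number of cashflows N = 10
Cashflows (t years, CF_t, discount factor 1/(1+y/m)^(m*t), PV):
  t = 1.0000: CF_t = 6.900000, DF = 0.956938, PV = 6.602871
  t = 2.0000: CF_t = 6.900000, DF = 0.915730, PV = 6.318537
  t = 3.0000: CF_t = 6.900000, DF = 0.876297, PV = 6.046447
  t = 4.0000: CF_t = 6.900000, DF = 0.838561, PV = 5.786073
  t = 5.0000: CF_t = 6.900000, DF = 0.802451, PV = 5.536912
  t = 6.0000: CF_t = 6.900000, DF = 0.767896, PV = 5.298481
  t = 7.0000: CF_t = 6.900000, DF = 0.734828, PV = 5.070316
  t = 8.0000: CF_t = 6.900000, DF = 0.703185, PV = 4.851977
  t = 9.0000: CF_t = 6.900000, DF = 0.672904, PV = 4.643041
  t = 10.0000: CF_t = 106.900000, DF = 0.643928, PV = 68.835869
Price P = sum_t PV_t = 118.990524
Macaulay numerator sum_t t * PV_t:
  t * PV_t at t = 1.0000: 6.602871
  t * PV_t at t = 2.0000: 12.637073
  t * PV_t at t = 3.0000: 18.139340
  t * PV_t at t = 4.0000: 23.144293
  t * PV_t at t = 5.0000: 27.684561
  t * PV_t at t = 6.0000: 31.790884
  t * PV_t at t = 7.0000: 35.492215
  t * PV_t at t = 8.0000: 38.815819
  t * PV_t at t = 9.0000: 41.787365
  t * PV_t at t = 10.0000: 688.358692
Macaulay duration D = (sum_t t * PV_t) / P = 924.453112 / 118.990524 = 7.769132

Answer: Macaulay duration = 7.7691 years


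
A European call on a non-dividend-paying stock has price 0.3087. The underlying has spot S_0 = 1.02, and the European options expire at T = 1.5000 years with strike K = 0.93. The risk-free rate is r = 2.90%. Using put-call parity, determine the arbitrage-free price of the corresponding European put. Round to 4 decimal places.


Put-call parity: C - P = S_0 * exp(-qT) - K * exp(-rT).
S_0 * exp(-qT) = 1.0200 * 1.00000000 = 1.02000000
K * exp(-rT) = 0.9300 * 0.95743255 = 0.89041228
P = C - S*exp(-qT) + K*exp(-rT)
P = 0.3087 - 1.02000000 + 0.89041228 = 0.1791

Answer: Put price = 0.1791


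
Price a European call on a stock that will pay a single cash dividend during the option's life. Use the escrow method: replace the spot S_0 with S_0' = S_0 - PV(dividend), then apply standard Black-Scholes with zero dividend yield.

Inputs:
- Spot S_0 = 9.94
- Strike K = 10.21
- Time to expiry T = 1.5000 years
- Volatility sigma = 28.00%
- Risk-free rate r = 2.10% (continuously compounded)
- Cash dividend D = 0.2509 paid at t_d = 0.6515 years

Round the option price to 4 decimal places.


Answer: Price = 1.2351

Derivation:
PV(D) = D * exp(-r * t_d) = 0.2509 * 0.98641167 = 0.24749069
S_0' = S_0 - PV(D) = 9.9400 - 0.24749069 = 9.69250931
d1 = (ln(S_0'/K) + (r + sigma^2/2)*T) / (sigma*sqrt(T)) = 0.11164342
d2 = d1 - sigma*sqrt(T) = -0.23128514
exp(-rT) = 0.96899096
N(d1) = 0.54444693; N(d2) = 0.40854665
C = S_0' * N(d1) - K * exp(-rT) * N(d2) = 9.69250931 * 0.54444693 - 10.2100 * 0.96899096 * 0.40854665 = 1.2351


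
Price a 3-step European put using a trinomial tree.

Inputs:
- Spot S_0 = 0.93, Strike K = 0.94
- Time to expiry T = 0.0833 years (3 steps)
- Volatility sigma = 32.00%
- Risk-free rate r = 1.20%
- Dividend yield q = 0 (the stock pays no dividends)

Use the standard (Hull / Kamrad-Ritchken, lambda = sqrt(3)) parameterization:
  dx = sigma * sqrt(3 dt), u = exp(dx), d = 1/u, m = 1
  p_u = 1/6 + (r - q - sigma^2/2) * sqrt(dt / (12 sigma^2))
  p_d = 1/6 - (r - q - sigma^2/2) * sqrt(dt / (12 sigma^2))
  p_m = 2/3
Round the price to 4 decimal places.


Answer: Price = V(0,0) = 0.0377

Derivation:
dt = T/N = 0.027767; dx = sigma*sqrt(3*dt) = 0.092358
u = exp(dx) = 1.096757; d = 1/u = 0.911779
p_u = 0.160774, p_m = 0.666667, p_d = 0.172559
Discount per step: exp(-r*dt) = 0.999667
Stock lattice S(k, j) with j the centered position index:
  k=0: S(0,+0) = 0.9300
  k=1: S(1,-1) = 0.8480; S(1,+0) = 0.9300; S(1,+1) = 1.0200
  k=2: S(2,-2) = 0.7731; S(2,-1) = 0.8480; S(2,+0) = 0.9300; S(2,+1) = 1.0200; S(2,+2) = 1.1187
  k=3: S(3,-3) = 0.7049; S(3,-2) = 0.7731; S(3,-1) = 0.8480; S(3,+0) = 0.9300; S(3,+1) = 1.0200; S(3,+2) = 1.1187; S(3,+3) = 1.2269
Terminal payoffs V(N, j) = max(K - S_T, 0):
  V(3,-3) = 0.235061; V(3,-2) = 0.166853; V(3,-1) = 0.092045; V(3,+0) = 0.010000; V(3,+1) = 0.000000; V(3,+2) = 0.000000; V(3,+3) = 0.000000
Backward induction: V(k, j) = exp(-r*dt) * [p_u * V(k+1, j+1) + p_m * V(k+1, j) + p_d * V(k+1, j-1)]
  V(2,-2) = exp(-r*dt) * [p_u*0.092045 + p_m*0.166853 + p_d*0.235061] = 0.166540
  V(2,-1) = exp(-r*dt) * [p_u*0.010000 + p_m*0.092045 + p_d*0.166853] = 0.091733
  V(2,+0) = exp(-r*dt) * [p_u*0.000000 + p_m*0.010000 + p_d*0.092045] = 0.022542
  V(2,+1) = exp(-r*dt) * [p_u*0.000000 + p_m*0.000000 + p_d*0.010000] = 0.001725
  V(2,+2) = exp(-r*dt) * [p_u*0.000000 + p_m*0.000000 + p_d*0.000000] = 0.000000
  V(1,-1) = exp(-r*dt) * [p_u*0.022542 + p_m*0.091733 + p_d*0.166540] = 0.093486
  V(1,+0) = exp(-r*dt) * [p_u*0.001725 + p_m*0.022542 + p_d*0.091733] = 0.031125
  V(1,+1) = exp(-r*dt) * [p_u*0.000000 + p_m*0.001725 + p_d*0.022542] = 0.005038
  V(0,+0) = exp(-r*dt) * [p_u*0.005038 + p_m*0.031125 + p_d*0.093486] = 0.037679


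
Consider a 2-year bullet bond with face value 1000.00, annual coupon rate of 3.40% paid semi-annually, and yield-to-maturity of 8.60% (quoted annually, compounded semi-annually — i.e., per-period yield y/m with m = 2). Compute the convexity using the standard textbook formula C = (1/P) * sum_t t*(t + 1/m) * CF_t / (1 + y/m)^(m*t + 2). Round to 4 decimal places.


Answer: Convexity = 4.4360

Derivation:
Coupon per period c = face * coupon_rate / m = 17.000000
Periods per year m = 2; per-period yield y/m = 0.043000
Number of cashflows N = 4
Cashflows (t years, CF_t, discount factor 1/(1+y/m)^(m*t), PV):
  t = 0.5000: CF_t = 17.000000, DF = 0.958773, PV = 16.299137
  t = 1.0000: CF_t = 17.000000, DF = 0.919245, PV = 15.627169
  t = 1.5000: CF_t = 17.000000, DF = 0.881347, PV = 14.982904
  t = 2.0000: CF_t = 1017.000000, DF = 0.845012, PV = 859.376986
Price P = sum_t PV_t = 906.286196
Convexity numerator sum_t t*(t + 1/m) * CF_t / (1+y/m)^(m*t + 2):
  t = 0.5000: term = 7.491452
  t = 1.0000: term = 21.547801
  t = 1.5000: term = 41.318889
  t = 2.0000: term = 3949.890960
Convexity = (1/P) * sum = 4020.249101 / 906.286196 = 4.435960


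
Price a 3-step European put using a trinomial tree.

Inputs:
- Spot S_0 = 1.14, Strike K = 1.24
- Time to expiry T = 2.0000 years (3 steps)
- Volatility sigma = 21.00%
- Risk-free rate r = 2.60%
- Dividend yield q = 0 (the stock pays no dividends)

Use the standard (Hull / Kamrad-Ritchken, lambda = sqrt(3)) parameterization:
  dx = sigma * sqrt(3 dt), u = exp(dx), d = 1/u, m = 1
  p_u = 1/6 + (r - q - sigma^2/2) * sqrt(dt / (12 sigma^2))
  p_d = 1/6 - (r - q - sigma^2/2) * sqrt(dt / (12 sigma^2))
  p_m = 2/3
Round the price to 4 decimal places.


dt = T/N = 0.666667; dx = sigma*sqrt(3*dt) = 0.296985
u = exp(dx) = 1.345795; d = 1/u = 0.743055
p_u = 0.171100, p_m = 0.666667, p_d = 0.162233
Discount per step: exp(-r*dt) = 0.982816
Stock lattice S(k, j) with j the centered position index:
  k=0: S(0,+0) = 1.1400
  k=1: S(1,-1) = 0.8471; S(1,+0) = 1.1400; S(1,+1) = 1.5342
  k=2: S(2,-2) = 0.6294; S(2,-1) = 0.8471; S(2,+0) = 1.1400; S(2,+1) = 1.5342; S(2,+2) = 2.0647
  k=3: S(3,-3) = 0.4677; S(3,-2) = 0.6294; S(3,-1) = 0.8471; S(3,+0) = 1.1400; S(3,+1) = 1.5342; S(3,+2) = 2.0647; S(3,+3) = 2.7787
Terminal payoffs V(N, j) = max(K - S_T, 0):
  V(3,-3) = 0.772299; V(3,-2) = 0.610571; V(3,-1) = 0.392917; V(3,+0) = 0.100000; V(3,+1) = 0.000000; V(3,+2) = 0.000000; V(3,+3) = 0.000000
Backward induction: V(k, j) = exp(-r*dt) * [p_u * V(k+1, j+1) + p_m * V(k+1, j) + p_d * V(k+1, j-1)]
  V(2,-2) = exp(-r*dt) * [p_u*0.392917 + p_m*0.610571 + p_d*0.772299] = 0.589265
  V(2,-1) = exp(-r*dt) * [p_u*0.100000 + p_m*0.392917 + p_d*0.610571] = 0.371612
  V(2,+0) = exp(-r*dt) * [p_u*0.000000 + p_m*0.100000 + p_d*0.392917] = 0.128170
  V(2,+1) = exp(-r*dt) * [p_u*0.000000 + p_m*0.000000 + p_d*0.100000] = 0.015945
  V(2,+2) = exp(-r*dt) * [p_u*0.000000 + p_m*0.000000 + p_d*0.000000] = 0.000000
  V(1,-1) = exp(-r*dt) * [p_u*0.128170 + p_m*0.371612 + p_d*0.589265] = 0.358993
  V(1,+0) = exp(-r*dt) * [p_u*0.015945 + p_m*0.128170 + p_d*0.371612] = 0.145911
  V(1,+1) = exp(-r*dt) * [p_u*0.000000 + p_m*0.015945 + p_d*0.128170] = 0.030883
  V(0,+0) = exp(-r*dt) * [p_u*0.030883 + p_m*0.145911 + p_d*0.358993] = 0.158036

Answer: Price = V(0,0) = 0.1580


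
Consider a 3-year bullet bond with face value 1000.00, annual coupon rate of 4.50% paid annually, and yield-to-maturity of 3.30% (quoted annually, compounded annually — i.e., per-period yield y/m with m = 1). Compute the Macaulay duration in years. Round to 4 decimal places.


Answer: Macaulay duration = 2.8749 years

Derivation:
Coupon per period c = face * coupon_rate / m = 45.000000
Periods per year m = 1; per-period yield y/m = 0.033000
Number of cashflows N = 3
Cashflows (t years, CF_t, discount factor 1/(1+y/m)^(m*t), PV):
  t = 1.0000: CF_t = 45.000000, DF = 0.968054, PV = 43.562439
  t = 2.0000: CF_t = 45.000000, DF = 0.937129, PV = 42.170803
  t = 3.0000: CF_t = 1045.000000, DF = 0.907192, PV = 948.015255
Price P = sum_t PV_t = 1033.748498
Macaulay numerator sum_t t * PV_t:
  t * PV_t at t = 1.0000: 43.562439
  t * PV_t at t = 2.0000: 84.341606
  t * PV_t at t = 3.0000: 2844.045765
Macaulay duration D = (sum_t t * PV_t) / P = 2971.949811 / 1033.748498 = 2.874925


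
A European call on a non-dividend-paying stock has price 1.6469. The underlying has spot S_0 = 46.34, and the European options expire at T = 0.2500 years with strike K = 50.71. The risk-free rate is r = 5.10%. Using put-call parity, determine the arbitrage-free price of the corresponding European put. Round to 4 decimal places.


Put-call parity: C - P = S_0 * exp(-qT) - K * exp(-rT).
S_0 * exp(-qT) = 46.3400 * 1.00000000 = 46.34000000
K * exp(-rT) = 50.7100 * 0.98733094 = 50.06755181
P = C - S*exp(-qT) + K*exp(-rT)
P = 1.6469 - 46.34000000 + 50.06755181 = 5.3745

Answer: Put price = 5.3745


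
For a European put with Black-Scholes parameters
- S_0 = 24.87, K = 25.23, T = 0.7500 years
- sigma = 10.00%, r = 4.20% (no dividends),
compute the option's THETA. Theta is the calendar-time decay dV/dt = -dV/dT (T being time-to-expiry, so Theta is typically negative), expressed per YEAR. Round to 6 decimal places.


Answer: Theta = -0.106052

Derivation:
d1 = 0.2410840960; d2 = 0.1544815557
phi(d1) = 0.3875155493; exp(-qT) = 1.0000000000; exp(-rT) = 0.9689909565
Theta = -S*exp(-qT)*phi(d1)*sigma/(2*sqrt(T)) + r*K*exp(-rT)*N(-d2) - q*S*exp(-qT)*N(-d1)
N(-d1) = 0.4047449694; N(-d2) = 0.4386150265; sqrt(T) = 0.8660254038
Term 1 = -24.8700 * 1.0000000000 * 0.3875155493 * 0.1000 / (2 * 0.8660254038) = -0.5564219981
Term 2 = 0.0420 * 25.2300 * 0.9689909565 * 0.4386150265 = 0.4503703289
Term 3 = 0 (no dividend yield, q = 0)
Theta = -0.5564219981 + (0.4503703289) + (0.0000000000) = -0.106052


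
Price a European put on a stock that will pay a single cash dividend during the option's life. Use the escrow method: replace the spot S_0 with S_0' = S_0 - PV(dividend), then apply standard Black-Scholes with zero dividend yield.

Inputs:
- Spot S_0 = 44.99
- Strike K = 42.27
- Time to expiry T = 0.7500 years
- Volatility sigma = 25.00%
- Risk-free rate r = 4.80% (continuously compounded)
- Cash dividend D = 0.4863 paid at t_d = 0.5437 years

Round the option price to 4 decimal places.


PV(D) = D * exp(-r * t_d) = 0.4863 * 0.97424000 = 0.47377291
S_0' = S_0 - PV(D) = 44.9900 - 0.47377291 = 44.51622709
d1 = (ln(S_0'/K) + (r + sigma^2/2)*T) / (sigma*sqrt(T)) = 0.51367390
d2 = d1 - sigma*sqrt(T) = 0.29716755
exp(-rT) = 0.96464029
N(-d1) = 0.30374000; N(-d2) = 0.38316930
P = K * exp(-rT) * N(-d2) - S_0' * N(-d1) = 42.2700 * 0.96464029 * 0.38316930 - 44.51622709 * 0.30374000 = 2.1025

Answer: Price = 2.1025


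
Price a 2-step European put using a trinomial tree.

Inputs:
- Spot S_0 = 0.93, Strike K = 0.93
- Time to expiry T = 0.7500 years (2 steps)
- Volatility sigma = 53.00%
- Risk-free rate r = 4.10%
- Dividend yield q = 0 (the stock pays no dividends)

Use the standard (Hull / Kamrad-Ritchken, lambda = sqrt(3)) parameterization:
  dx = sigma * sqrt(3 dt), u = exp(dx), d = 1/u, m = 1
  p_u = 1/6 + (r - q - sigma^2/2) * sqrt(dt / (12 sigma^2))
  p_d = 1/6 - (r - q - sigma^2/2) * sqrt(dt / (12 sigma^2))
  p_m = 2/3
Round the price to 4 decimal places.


dt = T/N = 0.375000; dx = sigma*sqrt(3*dt) = 0.562150
u = exp(dx) = 1.754440; d = 1/u = 0.569982
p_u = 0.133496, p_m = 0.666667, p_d = 0.199837
Discount per step: exp(-r*dt) = 0.984743
Stock lattice S(k, j) with j the centered position index:
  k=0: S(0,+0) = 0.9300
  k=1: S(1,-1) = 0.5301; S(1,+0) = 0.9300; S(1,+1) = 1.6316
  k=2: S(2,-2) = 0.3021; S(2,-1) = 0.5301; S(2,+0) = 0.9300; S(2,+1) = 1.6316; S(2,+2) = 2.8626
Terminal payoffs V(N, j) = max(K - S_T, 0):
  V(2,-2) = 0.627862; V(2,-1) = 0.399916; V(2,+0) = 0.000000; V(2,+1) = 0.000000; V(2,+2) = 0.000000
Backward induction: V(k, j) = exp(-r*dt) * [p_u * V(k+1, j+1) + p_m * V(k+1, j) + p_d * V(k+1, j-1)]
  V(1,-1) = exp(-r*dt) * [p_u*0.000000 + p_m*0.399916 + p_d*0.627862] = 0.386099
  V(1,+0) = exp(-r*dt) * [p_u*0.000000 + p_m*0.000000 + p_d*0.399916] = 0.078699
  V(1,+1) = exp(-r*dt) * [p_u*0.000000 + p_m*0.000000 + p_d*0.000000] = 0.000000
  V(0,+0) = exp(-r*dt) * [p_u*0.000000 + p_m*0.078699 + p_d*0.386099] = 0.127645

Answer: Price = V(0,0) = 0.1276


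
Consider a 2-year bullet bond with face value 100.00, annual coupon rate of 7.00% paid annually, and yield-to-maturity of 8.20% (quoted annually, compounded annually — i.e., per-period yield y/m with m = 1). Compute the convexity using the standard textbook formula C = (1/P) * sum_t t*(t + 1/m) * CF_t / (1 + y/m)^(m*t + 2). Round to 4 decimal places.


Coupon per period c = face * coupon_rate / m = 7.000000
Periods per year m = 1; per-period yield y/m = 0.082000
Number of cashflows N = 2
Cashflows (t years, CF_t, discount factor 1/(1+y/m)^(m*t), PV):
  t = 1.0000: CF_t = 7.000000, DF = 0.924214, PV = 6.469501
  t = 2.0000: CF_t = 107.000000, DF = 0.854172, PV = 91.396435
Price P = sum_t PV_t = 97.865936
Convexity numerator sum_t t*(t + 1/m) * CF_t / (1+y/m)^(m*t + 2):
  t = 1.0000: term = 11.052137
  t = 2.0000: term = 468.409813
Convexity = (1/P) * sum = 479.461950 / 97.865936 = 4.899171

Answer: Convexity = 4.8992


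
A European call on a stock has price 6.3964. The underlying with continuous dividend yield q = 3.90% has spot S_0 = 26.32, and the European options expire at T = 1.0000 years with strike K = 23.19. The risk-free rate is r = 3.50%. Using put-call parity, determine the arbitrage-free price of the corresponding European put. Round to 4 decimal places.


Answer: Put price = 3.4755

Derivation:
Put-call parity: C - P = S_0 * exp(-qT) - K * exp(-rT).
S_0 * exp(-qT) = 26.3200 * 0.96175071 = 25.31327866
K * exp(-rT) = 23.1900 * 0.96560542 = 22.39238960
P = C - S*exp(-qT) + K*exp(-rT)
P = 6.3964 - 25.31327866 + 22.39238960 = 3.4755


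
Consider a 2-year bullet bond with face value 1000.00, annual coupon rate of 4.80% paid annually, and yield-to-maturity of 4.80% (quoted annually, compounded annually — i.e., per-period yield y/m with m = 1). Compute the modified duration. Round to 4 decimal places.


Answer: Modified duration = 1.8647

Derivation:
Coupon per period c = face * coupon_rate / m = 48.000000
Periods per year m = 1; per-period yield y/m = 0.048000
Number of cashflows N = 2
Cashflows (t years, CF_t, discount factor 1/(1+y/m)^(m*t), PV):
  t = 1.0000: CF_t = 48.000000, DF = 0.954198, PV = 45.801527
  t = 2.0000: CF_t = 1048.000000, DF = 0.910495, PV = 954.198473
Price P = sum_t PV_t = 1000.000000
First compute Macaulay numerator sum_t t * PV_t:
  t * PV_t at t = 1.0000: 45.801527
  t * PV_t at t = 2.0000: 1908.396947
Macaulay duration D = 1954.198473 / 1000.000000 = 1.954198
Modified duration = D / (1 + y/m) = 1.954198 / (1 + 0.048000) = 1.864693


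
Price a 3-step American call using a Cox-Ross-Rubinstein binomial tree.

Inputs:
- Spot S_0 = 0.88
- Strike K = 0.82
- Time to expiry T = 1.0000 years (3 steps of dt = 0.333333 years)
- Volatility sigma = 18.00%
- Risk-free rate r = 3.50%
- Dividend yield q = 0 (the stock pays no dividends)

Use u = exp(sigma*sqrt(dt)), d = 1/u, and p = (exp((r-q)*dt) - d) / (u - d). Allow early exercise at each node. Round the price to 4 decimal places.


dt = T/N = 0.333333
u = exp(sigma*sqrt(dt)) = 1.109515; d = 1/u = 0.901295
p = (exp((r-q)*dt) - d) / (u - d) = 0.530401
Discount per step: exp(-r*dt) = 0.988401
Stock lattice S(k, i) with i counting down-moves:
  k=0: S(0,0) = 0.8800
  k=1: S(1,0) = 0.9764; S(1,1) = 0.7931
  k=2: S(2,0) = 1.0833; S(2,1) = 0.8800; S(2,2) = 0.7149
  k=3: S(3,0) = 1.2019; S(3,1) = 0.9764; S(3,2) = 0.7931; S(3,3) = 0.6443
Terminal payoffs V(N, i) = max(S_T - K, 0):
  V(3,0) = 0.381939; V(3,1) = 0.156373; V(3,2) = 0.000000; V(3,3) = 0.000000
Backward induction: V(k, i) = exp(-r*dt) * [p * V(k+1, i) + (1-p) * V(k+1, i+1)]; then take max(V_cont, immediate exercise) for American.
  V(2,0) = exp(-r*dt) * [p*0.381939 + (1-p)*0.156373] = 0.272812; exercise = 0.263301; V(2,0) = max -> 0.272812
  V(2,1) = exp(-r*dt) * [p*0.156373 + (1-p)*0.000000] = 0.081979; exercise = 0.060000; V(2,1) = max -> 0.081979
  V(2,2) = exp(-r*dt) * [p*0.000000 + (1-p)*0.000000] = 0.000000; exercise = 0.000000; V(2,2) = max -> 0.000000
  V(1,0) = exp(-r*dt) * [p*0.272812 + (1-p)*0.081979] = 0.181072; exercise = 0.156373; V(1,0) = max -> 0.181072
  V(1,1) = exp(-r*dt) * [p*0.081979 + (1-p)*0.000000] = 0.042977; exercise = 0.000000; V(1,1) = max -> 0.042977
  V(0,0) = exp(-r*dt) * [p*0.181072 + (1-p)*0.042977] = 0.114875; exercise = 0.060000; V(0,0) = max -> 0.114875

Answer: Price = V(0,0) = 0.1149


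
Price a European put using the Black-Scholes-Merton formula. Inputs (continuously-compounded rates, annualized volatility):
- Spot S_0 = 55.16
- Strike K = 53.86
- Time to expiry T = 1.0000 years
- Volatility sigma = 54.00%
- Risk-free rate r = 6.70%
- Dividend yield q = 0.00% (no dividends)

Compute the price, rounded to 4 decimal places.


Answer: Price = 8.9899

Derivation:
d1 = (ln(S/K) + (r - q + 0.5*sigma^2) * T) / (sigma * sqrt(T)) = 0.43824068
d2 = d1 - sigma * sqrt(T) = -0.10175932
exp(-rT) = 0.93519520; exp(-qT) = 1.00000000
P = K * exp(-rT) * N(-d2) - S_0 * exp(-qT) * N(-d1)
N(-d1) = 0.33060591; N(-d2) = 0.54052614
P = 53.8600 * 0.93519520 * 0.54052614 - 55.1600 * 1.00000000 * 0.33060591 = 8.9899


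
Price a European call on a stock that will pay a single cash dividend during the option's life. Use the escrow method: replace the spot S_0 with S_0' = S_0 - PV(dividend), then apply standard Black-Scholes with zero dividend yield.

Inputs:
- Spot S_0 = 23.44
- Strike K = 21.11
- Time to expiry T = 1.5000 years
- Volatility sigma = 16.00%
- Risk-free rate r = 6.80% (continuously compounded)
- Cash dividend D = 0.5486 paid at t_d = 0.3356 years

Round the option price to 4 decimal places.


PV(D) = D * exp(-r * t_d) = 0.5486 * 0.97743762 = 0.53622228
S_0' = S_0 - PV(D) = 23.4400 - 0.53622228 = 22.90377772
d1 = (ln(S_0'/K) + (r + sigma^2/2)*T) / (sigma*sqrt(T)) = 1.03467978
d2 = d1 - sigma*sqrt(T) = 0.83872060
exp(-rT) = 0.90302955
N(d1) = 0.84959076; N(d2) = 0.79918694
C = S_0' * N(d1) - K * exp(-rT) * N(d2) = 22.90377772 * 0.84959076 - 21.1100 * 0.90302955 * 0.79918694 = 4.2240

Answer: Price = 4.2240


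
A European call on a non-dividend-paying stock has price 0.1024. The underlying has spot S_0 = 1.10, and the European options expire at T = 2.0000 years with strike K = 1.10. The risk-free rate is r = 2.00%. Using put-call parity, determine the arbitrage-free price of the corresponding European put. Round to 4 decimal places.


Answer: Put price = 0.0593

Derivation:
Put-call parity: C - P = S_0 * exp(-qT) - K * exp(-rT).
S_0 * exp(-qT) = 1.1000 * 1.00000000 = 1.10000000
K * exp(-rT) = 1.1000 * 0.96078944 = 1.05686838
P = C - S*exp(-qT) + K*exp(-rT)
P = 0.1024 - 1.10000000 + 1.05686838 = 0.0593


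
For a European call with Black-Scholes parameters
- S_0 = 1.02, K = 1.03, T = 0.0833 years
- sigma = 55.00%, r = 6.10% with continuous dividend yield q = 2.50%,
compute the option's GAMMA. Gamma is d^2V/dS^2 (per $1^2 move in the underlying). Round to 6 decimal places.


Answer: Gamma = 2.457119

Derivation:
d1 = 0.0368008442; d2 = -0.1219387224
phi(d1) = 0.3986722277; exp(-qT) = 0.9979196669; exp(-rT) = 0.9949315880
Gamma = exp(-qT) * phi(d1) / (S * sigma * sqrt(T)) = 0.9979196669 * 0.3986722277 / (1.0200 * 0.5500 * 0.2886173938) = 2.457119


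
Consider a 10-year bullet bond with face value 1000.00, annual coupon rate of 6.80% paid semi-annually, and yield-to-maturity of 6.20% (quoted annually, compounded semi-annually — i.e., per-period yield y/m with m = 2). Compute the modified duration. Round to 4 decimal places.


Answer: Modified duration = 7.2532

Derivation:
Coupon per period c = face * coupon_rate / m = 34.000000
Periods per year m = 2; per-period yield y/m = 0.031000
Number of cashflows N = 20
Cashflows (t years, CF_t, discount factor 1/(1+y/m)^(m*t), PV):
  t = 0.5000: CF_t = 34.000000, DF = 0.969932, PV = 32.977692
  t = 1.0000: CF_t = 34.000000, DF = 0.940768, PV = 31.986122
  t = 1.5000: CF_t = 34.000000, DF = 0.912481, PV = 31.024366
  t = 2.0000: CF_t = 34.000000, DF = 0.885045, PV = 30.091529
  t = 2.5000: CF_t = 34.000000, DF = 0.858434, PV = 29.186740
  t = 3.0000: CF_t = 34.000000, DF = 0.832622, PV = 28.309156
  t = 3.5000: CF_t = 34.000000, DF = 0.807587, PV = 27.457959
  t = 4.0000: CF_t = 34.000000, DF = 0.783305, PV = 26.632356
  t = 4.5000: CF_t = 34.000000, DF = 0.759752, PV = 25.831578
  t = 5.0000: CF_t = 34.000000, DF = 0.736908, PV = 25.054876
  t = 5.5000: CF_t = 34.000000, DF = 0.714751, PV = 24.301529
  t = 6.0000: CF_t = 34.000000, DF = 0.693260, PV = 23.570833
  t = 6.5000: CF_t = 34.000000, DF = 0.672415, PV = 22.862108
  t = 7.0000: CF_t = 34.000000, DF = 0.652197, PV = 22.174692
  t = 7.5000: CF_t = 34.000000, DF = 0.632587, PV = 21.507946
  t = 8.0000: CF_t = 34.000000, DF = 0.613566, PV = 20.861247
  t = 8.5000: CF_t = 34.000000, DF = 0.595117, PV = 20.233994
  t = 9.0000: CF_t = 34.000000, DF = 0.577224, PV = 19.625600
  t = 9.5000: CF_t = 34.000000, DF = 0.559868, PV = 19.035499
  t = 10.0000: CF_t = 1034.000000, DF = 0.543034, PV = 561.496732
Price P = sum_t PV_t = 1044.222556
First compute Macaulay numerator sum_t t * PV_t:
  t * PV_t at t = 0.5000: 16.488846
  t * PV_t at t = 1.0000: 31.986122
  t * PV_t at t = 1.5000: 46.536550
  t * PV_t at t = 2.0000: 60.183058
  t * PV_t at t = 2.5000: 72.966850
  t * PV_t at t = 3.0000: 84.927469
  t * PV_t at t = 3.5000: 96.102858
  t * PV_t at t = 4.0000: 106.529426
  t * PV_t at t = 4.5000: 116.242099
  t * PV_t at t = 5.0000: 125.274382
  t * PV_t at t = 5.5000: 133.658409
  t * PV_t at t = 6.0000: 141.424999
  t * PV_t at t = 6.5000: 148.603701
  t * PV_t at t = 7.0000: 155.222846
  t * PV_t at t = 7.5000: 161.309595
  t * PV_t at t = 8.0000: 166.889979
  t * PV_t at t = 8.5000: 171.988945
  t * PV_t at t = 9.0000: 176.630400
  t * PV_t at t = 9.5000: 180.837245
  t * PV_t at t = 10.0000: 5614.967322
Macaulay duration D = 7808.771100 / 1044.222556 = 7.478072
Modified duration = D / (1 + y/m) = 7.478072 / (1 + 0.031000) = 7.253222


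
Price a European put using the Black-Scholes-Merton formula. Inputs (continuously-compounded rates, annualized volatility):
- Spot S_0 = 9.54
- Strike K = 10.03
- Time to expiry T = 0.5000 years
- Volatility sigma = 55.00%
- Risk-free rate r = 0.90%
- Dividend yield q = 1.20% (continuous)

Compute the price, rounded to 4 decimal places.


Answer: Price = 1.7648

Derivation:
d1 = (ln(S/K) + (r - q + 0.5*sigma^2) * T) / (sigma * sqrt(T)) = 0.06180855
d2 = d1 - sigma * sqrt(T) = -0.32710018
exp(-rT) = 0.99551011; exp(-qT) = 0.99401796
P = K * exp(-rT) * N(-d2) - S_0 * exp(-qT) * N(-d1)
N(-d1) = 0.47535765; N(-d2) = 0.62820394
P = 10.0300 * 0.99551011 * 0.62820394 - 9.5400 * 0.99401796 * 0.47535765 = 1.7648


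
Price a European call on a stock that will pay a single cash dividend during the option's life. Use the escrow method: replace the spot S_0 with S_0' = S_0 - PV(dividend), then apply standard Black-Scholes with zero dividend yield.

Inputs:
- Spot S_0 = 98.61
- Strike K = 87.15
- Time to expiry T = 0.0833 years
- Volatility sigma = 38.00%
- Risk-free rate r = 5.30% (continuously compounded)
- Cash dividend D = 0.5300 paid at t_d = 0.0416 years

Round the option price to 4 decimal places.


PV(D) = D * exp(-r * t_d) = 0.5300 * 0.99779763 = 0.52883274
S_0' = S_0 - PV(D) = 98.6100 - 0.52883274 = 98.08116726
d1 = (ln(S_0'/K) + (r + sigma^2/2)*T) / (sigma*sqrt(T)) = 1.17250257
d2 = d1 - sigma*sqrt(T) = 1.06282796
exp(-rT) = 0.99559483
N(d1) = 0.87950233; N(d2) = 0.85607001
C = S_0' * N(d1) - K * exp(-rT) * N(d2) = 98.08116726 * 0.87950233 - 87.1500 * 0.99559483 * 0.85607001 = 11.9848

Answer: Price = 11.9848


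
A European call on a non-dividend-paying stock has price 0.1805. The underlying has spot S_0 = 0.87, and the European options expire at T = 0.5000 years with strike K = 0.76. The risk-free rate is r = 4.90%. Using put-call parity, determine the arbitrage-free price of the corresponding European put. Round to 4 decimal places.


Answer: Put price = 0.0521

Derivation:
Put-call parity: C - P = S_0 * exp(-qT) - K * exp(-rT).
S_0 * exp(-qT) = 0.8700 * 1.00000000 = 0.87000000
K * exp(-rT) = 0.7600 * 0.97579769 = 0.74160624
P = C - S*exp(-qT) + K*exp(-rT)
P = 0.1805 - 0.87000000 + 0.74160624 = 0.0521


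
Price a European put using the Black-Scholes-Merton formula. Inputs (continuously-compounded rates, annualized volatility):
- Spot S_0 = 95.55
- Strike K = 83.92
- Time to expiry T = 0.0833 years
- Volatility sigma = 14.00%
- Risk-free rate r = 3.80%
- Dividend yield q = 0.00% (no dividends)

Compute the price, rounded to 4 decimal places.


d1 = (ln(S/K) + (r - q + 0.5*sigma^2) * T) / (sigma * sqrt(T)) = 3.31054809
d2 = d1 - sigma * sqrt(T) = 3.27014165
exp(-rT) = 0.99683960; exp(-qT) = 1.00000000
P = K * exp(-rT) * N(-d2) - S_0 * exp(-qT) * N(-d1)
N(-d1) = 0.00046557; N(-d2) = 0.00053747
P = 83.9200 * 0.99683960 * 0.00053747 - 95.5500 * 1.00000000 * 0.00046557 = 0.0005

Answer: Price = 0.0005
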